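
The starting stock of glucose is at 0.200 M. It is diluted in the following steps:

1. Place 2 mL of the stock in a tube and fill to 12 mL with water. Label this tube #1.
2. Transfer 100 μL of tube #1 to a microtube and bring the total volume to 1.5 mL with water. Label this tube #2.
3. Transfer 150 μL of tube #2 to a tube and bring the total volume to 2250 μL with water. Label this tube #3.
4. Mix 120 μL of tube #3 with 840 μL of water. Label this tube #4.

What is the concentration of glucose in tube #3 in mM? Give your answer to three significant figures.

0.148 mM

Step 1: 2 mL brought to 12 mL → factor 12/2 = 6
Step 2: 100 μL brought to 1.5 mL → factor 1500/100 = 15
Step 3: 150 μL brought to 2250 μL → factor 2250/150 = 15
Dilution factor through tube #3 = 6 × 15 × 15 = 1350
[tube #3] = 0.200 M / 1350 = 0.0001481 M = 0.148 mM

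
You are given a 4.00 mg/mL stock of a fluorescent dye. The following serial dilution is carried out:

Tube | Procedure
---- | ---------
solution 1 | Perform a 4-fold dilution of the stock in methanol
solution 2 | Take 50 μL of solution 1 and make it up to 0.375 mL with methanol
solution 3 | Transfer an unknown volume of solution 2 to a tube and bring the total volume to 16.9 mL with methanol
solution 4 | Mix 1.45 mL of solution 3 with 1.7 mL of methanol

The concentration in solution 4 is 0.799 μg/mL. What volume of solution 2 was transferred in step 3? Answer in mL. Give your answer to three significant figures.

0.220 mL

Step 1: 4-fold → factor 4
Step 2: 50 μL brought to 0.375 mL → factor 375/50 = 7.5
Step 3: v brought to 16.9 mL → factor = 16.9 mL/v
Step 4: 1.45 mL + 1.7 mL = 3.15 mL total → factor 3.15/1.45 = 2.1724
Product of known-step factors = 65.172
Overall factor = 4.00 mg/mL / (0.799 μg/mL) = 5006.3
Step-3 factor = 5006.3 / 65.172 = 76.816
v = 16.9 mL / 76.816 = 0.220 mL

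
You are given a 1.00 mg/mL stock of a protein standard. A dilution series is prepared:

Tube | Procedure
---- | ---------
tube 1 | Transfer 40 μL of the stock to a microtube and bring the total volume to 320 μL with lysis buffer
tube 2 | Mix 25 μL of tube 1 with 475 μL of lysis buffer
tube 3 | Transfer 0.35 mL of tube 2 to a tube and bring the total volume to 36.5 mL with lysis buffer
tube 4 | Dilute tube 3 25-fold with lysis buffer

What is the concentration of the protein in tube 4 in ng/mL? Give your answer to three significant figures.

2.40 ng/mL

Step 1: 40 μL brought to 320 μL → factor 320/40 = 8
Step 2: 25 μL + 475 μL = 500 μL total → factor 500/25 = 20
Step 3: 0.35 mL brought to 36.5 mL → factor 36.5/0.35 = 104.29
Step 4: 25-fold → factor 25
Overall dilution factor = 8 × 20 × 104.29 × 25 = 4.1714 × 10^5
Final = 1.00 mg/mL / 4.1714 × 10^5 = 2.397 × 10^-6 mg/mL = 2.40 ng/mL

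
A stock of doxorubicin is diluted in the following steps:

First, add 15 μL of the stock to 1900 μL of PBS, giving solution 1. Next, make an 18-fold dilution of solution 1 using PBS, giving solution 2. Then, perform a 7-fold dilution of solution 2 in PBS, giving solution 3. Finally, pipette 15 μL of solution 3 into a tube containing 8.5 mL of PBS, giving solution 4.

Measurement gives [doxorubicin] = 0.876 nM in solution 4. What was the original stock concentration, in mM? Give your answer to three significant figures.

Step 1: 15 μL + 1900 μL = 1915 μL total → factor 1915/15 = 127.67
Step 2: 18-fold → factor 18
Step 3: 7-fold → factor 7
Step 4: 15 μL + 8.5 mL = 8515 μL total → factor 8515/15 = 567.67
Overall dilution factor = 127.67 × 18 × 7 × 567.67 = 9.1315 × 10^6
Stock = 0.876 nM × 9.1315 × 10^6 = 7.999 × 10^6 nM = 8.00 mM

8.00 mM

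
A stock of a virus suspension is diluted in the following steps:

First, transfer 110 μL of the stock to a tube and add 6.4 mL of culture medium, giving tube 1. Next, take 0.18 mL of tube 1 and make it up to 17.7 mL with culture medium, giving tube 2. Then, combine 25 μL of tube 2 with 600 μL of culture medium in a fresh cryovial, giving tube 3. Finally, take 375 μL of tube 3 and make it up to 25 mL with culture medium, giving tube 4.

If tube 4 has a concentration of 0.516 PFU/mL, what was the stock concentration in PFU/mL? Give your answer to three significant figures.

5.00 × 10^6 PFU/mL

Step 1: 110 μL + 6.4 mL = 6510 μL total → factor 6510/110 = 59.182
Step 2: 0.18 mL brought to 17.7 mL → factor 17.7/0.18 = 98.333
Step 3: 25 μL + 600 μL = 625 μL total → factor 625/25 = 25
Step 4: 375 μL brought to 25 mL → factor 25000/375 = 66.667
Overall dilution factor = 59.182 × 98.333 × 25 × 66.667 = 9.6992 × 10^6
Stock = 0.516 PFU/mL × 9.6992 × 10^6 = 5.00 × 10^6 PFU/mL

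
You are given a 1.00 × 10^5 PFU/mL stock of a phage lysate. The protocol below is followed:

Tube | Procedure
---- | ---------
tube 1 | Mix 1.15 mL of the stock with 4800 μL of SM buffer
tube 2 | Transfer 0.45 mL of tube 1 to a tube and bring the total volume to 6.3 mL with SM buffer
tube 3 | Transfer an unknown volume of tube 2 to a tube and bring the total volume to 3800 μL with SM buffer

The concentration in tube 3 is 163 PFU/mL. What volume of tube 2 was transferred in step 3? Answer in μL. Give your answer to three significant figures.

449 μL

Step 1: 1.15 mL + 4800 μL = 5.95 mL total → factor 5.95/1.15 = 5.1739
Step 2: 0.45 mL brought to 6.3 mL → factor 6.3/0.45 = 14
Step 3: v brought to 3800 μL → factor = 3800 μL/v
Product of known-step factors = 72.435
Overall factor = 1.00 × 10^5 PFU/mL / (163 PFU/mL) = 613.5
Step-3 factor = 613.5 / 72.435 = 8.4696
v = 3800 μL / 8.4696 = 449 μL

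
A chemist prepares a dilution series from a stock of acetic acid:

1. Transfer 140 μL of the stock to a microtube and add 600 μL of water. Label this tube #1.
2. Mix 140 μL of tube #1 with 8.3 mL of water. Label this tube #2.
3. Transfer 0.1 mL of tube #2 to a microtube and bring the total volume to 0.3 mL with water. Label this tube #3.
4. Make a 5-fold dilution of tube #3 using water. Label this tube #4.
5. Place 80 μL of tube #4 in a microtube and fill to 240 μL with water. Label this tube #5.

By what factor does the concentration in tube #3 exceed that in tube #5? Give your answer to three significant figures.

15.0

Step 1: 140 μL + 600 μL = 740 μL total → factor 740/140 = 5.2857
Step 2: 140 μL + 8.3 mL = 8440 μL total → factor 8440/140 = 60.286
Step 3: 0.1 mL brought to 0.3 mL → factor 0.3/0.1 = 3
Step 4: 5-fold → factor 5
Step 5: 80 μL brought to 240 μL → factor 240/80 = 3
Dilution factor to tube #3 = 955.96; to tube #5 = 14339
[tube #3]/[tube #5] = (factor to tube #5)/(factor to tube #3) = 14339/955.96 = 15.0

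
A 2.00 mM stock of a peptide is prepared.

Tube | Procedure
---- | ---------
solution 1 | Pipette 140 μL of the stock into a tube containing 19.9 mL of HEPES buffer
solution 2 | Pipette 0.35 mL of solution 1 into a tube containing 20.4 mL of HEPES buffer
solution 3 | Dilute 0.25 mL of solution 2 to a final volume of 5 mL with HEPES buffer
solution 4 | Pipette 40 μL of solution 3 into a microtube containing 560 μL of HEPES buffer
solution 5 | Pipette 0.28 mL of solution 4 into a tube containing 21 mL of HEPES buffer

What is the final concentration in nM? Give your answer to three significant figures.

Step 1: 140 μL + 19.9 mL = 20040 μL total → factor 20040/140 = 143.14
Step 2: 0.35 mL + 20.4 mL = 20.75 mL total → factor 20.75/0.35 = 59.286
Step 3: 0.25 mL brought to 5 mL → factor 5/0.25 = 20
Step 4: 40 μL + 560 μL = 600 μL total → factor 600/40 = 15
Step 5: 0.28 mL + 21 mL = 21.28 mL total → factor 21.28/0.28 = 76
Overall dilution factor = 143.14 × 59.286 × 20 × 15 × 76 = 1.9349 × 10^8
Final = 2.00 mM / 1.9349 × 10^8 = 1.034 × 10^-8 mM = 0.0103 nM

0.0103 nM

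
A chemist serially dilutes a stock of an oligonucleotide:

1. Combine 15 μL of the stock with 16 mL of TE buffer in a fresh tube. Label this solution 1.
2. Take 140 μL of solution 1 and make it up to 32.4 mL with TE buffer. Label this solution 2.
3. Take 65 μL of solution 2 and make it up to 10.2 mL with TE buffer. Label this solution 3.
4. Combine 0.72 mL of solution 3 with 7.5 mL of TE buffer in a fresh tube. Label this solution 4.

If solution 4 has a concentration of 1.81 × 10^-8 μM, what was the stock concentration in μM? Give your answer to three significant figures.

Step 1: 15 μL + 16 mL = 16015 μL total → factor 16015/15 = 1067.7
Step 2: 140 μL brought to 32.4 mL → factor 32400/140 = 231.43
Step 3: 65 μL brought to 10.2 mL → factor 10200/65 = 156.92
Step 4: 0.72 mL + 7.5 mL = 8.22 mL total → factor 8.22/0.72 = 11.417
Overall dilution factor = 1067.7 × 231.43 × 156.92 × 11.417 = 4.4267 × 10^8
Stock = 1.81 × 10^-8 μM × 4.4267 × 10^8 = 8.01 μM

8.01 μM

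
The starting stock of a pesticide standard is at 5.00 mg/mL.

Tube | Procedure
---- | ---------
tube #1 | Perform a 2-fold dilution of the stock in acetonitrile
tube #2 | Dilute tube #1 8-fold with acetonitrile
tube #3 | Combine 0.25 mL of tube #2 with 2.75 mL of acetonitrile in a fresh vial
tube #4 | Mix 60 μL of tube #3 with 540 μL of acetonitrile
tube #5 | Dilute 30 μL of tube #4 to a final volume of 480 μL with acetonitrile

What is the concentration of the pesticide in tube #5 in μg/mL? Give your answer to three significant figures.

Step 1: 2-fold → factor 2
Step 2: 8-fold → factor 8
Step 3: 0.25 mL + 2.75 mL = 3 mL total → factor 3/0.25 = 12
Step 4: 60 μL + 540 μL = 600 μL total → factor 600/60 = 10
Step 5: 30 μL brought to 480 μL → factor 480/30 = 16
Overall dilution factor = 2 × 8 × 12 × 10 × 16 = 30720
Final = 5.00 mg/mL / 30720 = 0.0001628 mg/mL = 0.163 μg/mL

0.163 μg/mL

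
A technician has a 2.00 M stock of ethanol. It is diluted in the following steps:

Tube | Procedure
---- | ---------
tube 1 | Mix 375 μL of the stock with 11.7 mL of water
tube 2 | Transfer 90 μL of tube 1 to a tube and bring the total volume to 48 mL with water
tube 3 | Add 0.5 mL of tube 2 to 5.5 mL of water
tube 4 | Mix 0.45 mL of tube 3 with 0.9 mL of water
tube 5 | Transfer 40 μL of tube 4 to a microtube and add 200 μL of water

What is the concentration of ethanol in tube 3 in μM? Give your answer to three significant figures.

Step 1: 375 μL + 11.7 mL = 12075 μL total → factor 12075/375 = 32.2
Step 2: 90 μL brought to 48 mL → factor 48000/90 = 533.33
Step 3: 0.5 mL + 5.5 mL = 6 mL total → factor 6/0.5 = 12
Dilution factor through tube 3 = 32.2 × 533.33 × 12 = 2.0608 × 10^5
[tube 3] = 2.00 M / 2.0608 × 10^5 = 9.705 × 10^-6 M = 9.70 μM

9.70 μM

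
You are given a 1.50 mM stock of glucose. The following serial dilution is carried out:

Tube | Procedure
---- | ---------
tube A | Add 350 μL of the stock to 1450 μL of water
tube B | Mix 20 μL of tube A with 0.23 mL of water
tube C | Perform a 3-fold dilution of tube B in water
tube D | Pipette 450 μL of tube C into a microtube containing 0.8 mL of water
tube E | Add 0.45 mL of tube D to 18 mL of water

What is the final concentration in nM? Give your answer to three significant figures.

68.3 nM

Step 1: 350 μL + 1450 μL = 1800 μL total → factor 1800/350 = 5.1429
Step 2: 20 μL + 0.23 mL = 250 μL total → factor 250/20 = 12.5
Step 3: 3-fold → factor 3
Step 4: 450 μL + 0.8 mL = 1250 μL total → factor 1250/450 = 2.7778
Step 5: 0.45 mL + 18 mL = 18.45 mL total → factor 18.45/0.45 = 41
Overall dilution factor = 5.1429 × 12.5 × 3 × 2.7778 × 41 = 21964
Final = 1.50 mM / 21964 = 6.829 × 10^-5 mM = 68.3 nM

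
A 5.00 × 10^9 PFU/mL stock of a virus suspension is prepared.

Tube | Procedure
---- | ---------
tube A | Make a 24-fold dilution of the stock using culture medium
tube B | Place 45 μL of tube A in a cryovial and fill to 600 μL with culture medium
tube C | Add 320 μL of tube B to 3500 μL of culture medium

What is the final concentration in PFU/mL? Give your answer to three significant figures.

1.31 × 10^6 PFU/mL

Step 1: 24-fold → factor 24
Step 2: 45 μL brought to 600 μL → factor 600/45 = 13.333
Step 3: 320 μL + 3500 μL = 3820 μL total → factor 3820/320 = 11.938
Overall dilution factor = 24 × 13.333 × 11.938 = 3820
Final = 5.00 × 10^9 PFU/mL / 3820 = 1.31 × 10^6 PFU/mL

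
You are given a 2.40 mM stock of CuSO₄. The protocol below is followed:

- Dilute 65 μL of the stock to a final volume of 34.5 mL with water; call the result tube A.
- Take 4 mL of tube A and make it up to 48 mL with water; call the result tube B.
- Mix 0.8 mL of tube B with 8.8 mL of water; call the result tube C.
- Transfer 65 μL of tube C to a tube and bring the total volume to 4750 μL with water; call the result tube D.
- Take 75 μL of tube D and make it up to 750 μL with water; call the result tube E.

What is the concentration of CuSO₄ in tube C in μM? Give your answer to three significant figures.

0.0314 μM

Step 1: 65 μL brought to 34.5 mL → factor 34500/65 = 530.77
Step 2: 4 mL brought to 48 mL → factor 48/4 = 12
Step 3: 0.8 mL + 8.8 mL = 9.6 mL total → factor 9.6/0.8 = 12
Dilution factor through tube C = 530.77 × 12 × 12 = 76431
[tube C] = 2.40 mM / 76431 = 3.140 × 10^-5 mM = 0.0314 μM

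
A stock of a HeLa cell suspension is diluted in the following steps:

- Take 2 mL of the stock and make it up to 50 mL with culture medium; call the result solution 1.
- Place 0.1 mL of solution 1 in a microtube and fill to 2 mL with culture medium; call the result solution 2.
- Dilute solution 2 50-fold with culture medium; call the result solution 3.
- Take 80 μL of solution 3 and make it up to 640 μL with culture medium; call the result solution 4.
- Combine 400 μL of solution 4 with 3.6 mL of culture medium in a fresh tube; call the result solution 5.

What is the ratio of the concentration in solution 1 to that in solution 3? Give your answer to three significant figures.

1.00 × 10^3

Step 1: 2 mL brought to 50 mL → factor 50/2 = 25
Step 2: 0.1 mL brought to 2 mL → factor 2/0.1 = 20
Step 3: 50-fold → factor 50
Dilution factor to solution 1 = 25; to solution 3 = 25000
[solution 1]/[solution 3] = (factor to solution 3)/(factor to solution 1) = 25000/25 = 1.00 × 10^3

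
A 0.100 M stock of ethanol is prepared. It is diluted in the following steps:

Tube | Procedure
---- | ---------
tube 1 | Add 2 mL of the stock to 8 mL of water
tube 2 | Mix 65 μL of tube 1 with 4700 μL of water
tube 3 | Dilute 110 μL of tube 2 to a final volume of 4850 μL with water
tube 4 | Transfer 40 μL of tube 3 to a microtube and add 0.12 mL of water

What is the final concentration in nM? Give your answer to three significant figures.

Step 1: 2 mL + 8 mL = 10 mL total → factor 10/2 = 5
Step 2: 65 μL + 4700 μL = 4765 μL total → factor 4765/65 = 73.308
Step 3: 110 μL brought to 4850 μL → factor 4850/110 = 44.091
Step 4: 40 μL + 0.12 mL = 160 μL total → factor 160/40 = 4
Overall dilution factor = 5 × 73.308 × 44.091 × 4 = 64644
Final = 0.100 M / 64644 = 1.547 × 10^-6 M = 1.55 × 10^3 nM

1.55 × 10^3 nM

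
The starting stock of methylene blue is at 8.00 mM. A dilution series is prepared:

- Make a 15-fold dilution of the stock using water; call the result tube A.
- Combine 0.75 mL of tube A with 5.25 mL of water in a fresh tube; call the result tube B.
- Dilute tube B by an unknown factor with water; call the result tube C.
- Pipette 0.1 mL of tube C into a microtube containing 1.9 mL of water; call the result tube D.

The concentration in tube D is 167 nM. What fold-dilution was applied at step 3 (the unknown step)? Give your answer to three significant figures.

20.0-fold

Step 1: 15-fold → factor 15
Step 2: 0.75 mL + 5.25 mL = 6 mL total → factor 6/0.75 = 8
Step 3: unknown factor x
Step 4: 0.1 mL + 1.9 mL = 2 mL total → factor 2/0.1 = 20
Product of known-step factors = 2400
Overall factor = 8.00 mM / (167 nM) = 47904
x = 47904 / 2400 = 20.0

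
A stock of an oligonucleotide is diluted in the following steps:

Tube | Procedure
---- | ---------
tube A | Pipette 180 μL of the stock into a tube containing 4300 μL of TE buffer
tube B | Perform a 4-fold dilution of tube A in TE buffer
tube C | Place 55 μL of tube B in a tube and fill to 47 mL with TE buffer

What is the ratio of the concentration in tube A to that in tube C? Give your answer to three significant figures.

Step 1: 180 μL + 4300 μL = 4480 μL total → factor 4480/180 = 24.889
Step 2: 4-fold → factor 4
Step 3: 55 μL brought to 47 mL → factor 47000/55 = 854.55
Dilution factor to tube A = 24.889; to tube C = 85075
[tube A]/[tube C] = (factor to tube C)/(factor to tube A) = 85075/24.889 = 3.42 × 10^3

3.42 × 10^3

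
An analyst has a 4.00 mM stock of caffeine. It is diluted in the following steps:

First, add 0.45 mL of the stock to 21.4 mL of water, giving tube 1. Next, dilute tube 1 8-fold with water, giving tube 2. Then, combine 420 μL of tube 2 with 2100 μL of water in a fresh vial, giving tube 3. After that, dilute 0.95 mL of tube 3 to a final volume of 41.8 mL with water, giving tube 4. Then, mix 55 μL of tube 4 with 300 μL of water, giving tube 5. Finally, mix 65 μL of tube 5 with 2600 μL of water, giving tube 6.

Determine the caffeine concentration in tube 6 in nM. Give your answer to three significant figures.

Step 1: 0.45 mL + 21.4 mL = 21.85 mL total → factor 21.85/0.45 = 48.556
Step 2: 8-fold → factor 8
Step 3: 420 μL + 2100 μL = 2520 μL total → factor 2520/420 = 6
Step 4: 0.95 mL brought to 41.8 mL → factor 41.8/0.95 = 44
Step 5: 55 μL + 300 μL = 355 μL total → factor 355/55 = 6.4545
Step 6: 65 μL + 2600 μL = 2665 μL total → factor 2665/65 = 41
Overall dilution factor = 48.556 × 8 × 6 × 44 × 6.4545 × 41 = 2.7138 × 10^7
Final = 4.00 mM / 2.7138 × 10^7 = 1.474 × 10^-7 mM = 0.147 nM

0.147 nM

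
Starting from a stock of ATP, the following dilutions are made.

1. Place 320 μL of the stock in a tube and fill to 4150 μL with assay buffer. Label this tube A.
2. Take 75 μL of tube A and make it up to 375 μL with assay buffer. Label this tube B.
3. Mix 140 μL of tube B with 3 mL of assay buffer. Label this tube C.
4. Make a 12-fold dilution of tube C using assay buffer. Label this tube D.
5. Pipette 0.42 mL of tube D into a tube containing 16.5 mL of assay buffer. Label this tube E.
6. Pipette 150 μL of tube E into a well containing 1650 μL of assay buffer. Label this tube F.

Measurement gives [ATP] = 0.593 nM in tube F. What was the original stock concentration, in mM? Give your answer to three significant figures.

Step 1: 320 μL brought to 4150 μL → factor 4150/320 = 12.969
Step 2: 75 μL brought to 375 μL → factor 375/75 = 5
Step 3: 140 μL + 3 mL = 3140 μL total → factor 3140/140 = 22.429
Step 4: 12-fold → factor 12
Step 5: 0.42 mL + 16.5 mL = 16.92 mL total → factor 16.92/0.42 = 40.286
Step 6: 150 μL + 1650 μL = 1800 μL total → factor 1800/150 = 12
Overall dilution factor = 12.969 × 5 × 22.429 × 12 × 40.286 × 12 = 8.4369 × 10^6
Stock = 0.593 nM × 8.4369 × 10^6 = 5.003 × 10^6 nM = 5.00 mM

5.00 mM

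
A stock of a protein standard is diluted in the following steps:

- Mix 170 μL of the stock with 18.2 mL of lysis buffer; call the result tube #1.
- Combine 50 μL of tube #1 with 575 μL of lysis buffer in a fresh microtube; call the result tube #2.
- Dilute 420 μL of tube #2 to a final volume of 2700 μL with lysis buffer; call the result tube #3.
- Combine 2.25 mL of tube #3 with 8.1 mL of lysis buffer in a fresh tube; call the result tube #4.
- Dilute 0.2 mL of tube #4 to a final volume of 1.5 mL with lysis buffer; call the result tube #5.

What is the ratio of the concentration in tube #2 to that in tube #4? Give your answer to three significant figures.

29.6

Step 1: 170 μL + 18.2 mL = 18370 μL total → factor 18370/170 = 108.06
Step 2: 50 μL + 575 μL = 625 μL total → factor 625/50 = 12.5
Step 3: 420 μL brought to 2700 μL → factor 2700/420 = 6.4286
Step 4: 2.25 mL + 8.1 mL = 10.35 mL total → factor 10.35/2.25 = 4.6
Dilution factor to tube #2 = 1350.7; to tube #4 = 39943
[tube #2]/[tube #4] = (factor to tube #4)/(factor to tube #2) = 39943/1350.7 = 29.6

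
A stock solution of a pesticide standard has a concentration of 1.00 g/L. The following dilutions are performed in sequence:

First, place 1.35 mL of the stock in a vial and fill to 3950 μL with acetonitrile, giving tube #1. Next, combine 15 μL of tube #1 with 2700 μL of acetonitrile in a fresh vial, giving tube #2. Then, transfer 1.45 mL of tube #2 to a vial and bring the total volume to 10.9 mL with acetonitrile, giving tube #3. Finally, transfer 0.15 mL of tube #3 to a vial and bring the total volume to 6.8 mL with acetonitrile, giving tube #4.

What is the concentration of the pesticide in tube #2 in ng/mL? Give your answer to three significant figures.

1.89 × 10^3 ng/mL

Step 1: 1.35 mL brought to 3950 μL → factor 3.95/1.35 = 2.9259
Step 2: 15 μL + 2700 μL = 2715 μL total → factor 2715/15 = 181
Dilution factor through tube #2 = 2.9259 × 181 = 529.59
[tube #2] = 1.00 g/L / 529.59 = 0.001888 g/L = 1.89 × 10^3 ng/mL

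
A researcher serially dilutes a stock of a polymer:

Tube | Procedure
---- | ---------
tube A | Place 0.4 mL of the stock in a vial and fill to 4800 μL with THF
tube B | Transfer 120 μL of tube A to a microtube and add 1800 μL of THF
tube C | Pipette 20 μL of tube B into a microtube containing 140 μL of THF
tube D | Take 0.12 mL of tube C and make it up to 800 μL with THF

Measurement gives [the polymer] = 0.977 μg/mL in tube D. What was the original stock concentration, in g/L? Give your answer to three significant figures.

10.0 g/L

Step 1: 0.4 mL brought to 4800 μL → factor 4.8/0.4 = 12
Step 2: 120 μL + 1800 μL = 1920 μL total → factor 1920/120 = 16
Step 3: 20 μL + 140 μL = 160 μL total → factor 160/20 = 8
Step 4: 0.12 mL brought to 800 μL → factor 0.8/0.12 = 6.6667
Overall dilution factor = 12 × 16 × 8 × 6.6667 = 10240
Stock = 0.977 μg/mL × 10240 = 1.000 × 10^4 μg/mL = 10.0 g/L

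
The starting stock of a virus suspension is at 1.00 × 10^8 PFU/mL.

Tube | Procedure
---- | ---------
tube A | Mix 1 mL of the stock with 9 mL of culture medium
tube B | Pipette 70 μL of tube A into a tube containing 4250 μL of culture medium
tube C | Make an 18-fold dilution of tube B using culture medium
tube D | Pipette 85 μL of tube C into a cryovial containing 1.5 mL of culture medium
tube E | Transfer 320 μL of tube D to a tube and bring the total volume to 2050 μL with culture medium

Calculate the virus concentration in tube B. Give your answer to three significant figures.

1.62 × 10^5 PFU/mL

Step 1: 1 mL + 9 mL = 10 mL total → factor 10/1 = 10
Step 2: 70 μL + 4250 μL = 4320 μL total → factor 4320/70 = 61.714
Dilution factor through tube B = 10 × 61.714 = 617.14
[tube B] = 1.00 × 10^8 PFU/mL / 617.14 = 1.62 × 10^5 PFU/mL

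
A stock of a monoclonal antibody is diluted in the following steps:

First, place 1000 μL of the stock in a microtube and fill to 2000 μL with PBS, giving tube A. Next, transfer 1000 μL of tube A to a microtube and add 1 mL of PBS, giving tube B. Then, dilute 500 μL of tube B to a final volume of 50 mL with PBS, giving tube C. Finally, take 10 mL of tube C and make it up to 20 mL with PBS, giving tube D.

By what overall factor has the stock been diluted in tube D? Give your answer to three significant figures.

Step 1: 1000 μL brought to 2000 μL → factor 2000/1000 = 2
Step 2: 1000 μL + 1 mL = 2000 μL total → factor 2000/1000 = 2
Step 3: 500 μL brought to 50 mL → factor 50000/500 = 100
Step 4: 10 mL brought to 20 mL → factor 20/10 = 2
Overall dilution factor = 2 × 2 × 100 × 2 = 800

800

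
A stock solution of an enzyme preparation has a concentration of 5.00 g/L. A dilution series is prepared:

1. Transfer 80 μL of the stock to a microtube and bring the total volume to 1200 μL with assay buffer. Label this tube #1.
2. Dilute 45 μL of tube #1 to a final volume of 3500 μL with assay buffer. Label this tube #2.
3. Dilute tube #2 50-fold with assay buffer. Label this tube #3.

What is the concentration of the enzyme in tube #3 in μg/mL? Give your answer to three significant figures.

Step 1: 80 μL brought to 1200 μL → factor 1200/80 = 15
Step 2: 45 μL brought to 3500 μL → factor 3500/45 = 77.778
Step 3: 50-fold → factor 50
Overall dilution factor = 15 × 77.778 × 50 = 58333
Final = 5.00 g/L / 58333 = 8.571 × 10^-5 g/L = 0.0857 μg/mL

0.0857 μg/mL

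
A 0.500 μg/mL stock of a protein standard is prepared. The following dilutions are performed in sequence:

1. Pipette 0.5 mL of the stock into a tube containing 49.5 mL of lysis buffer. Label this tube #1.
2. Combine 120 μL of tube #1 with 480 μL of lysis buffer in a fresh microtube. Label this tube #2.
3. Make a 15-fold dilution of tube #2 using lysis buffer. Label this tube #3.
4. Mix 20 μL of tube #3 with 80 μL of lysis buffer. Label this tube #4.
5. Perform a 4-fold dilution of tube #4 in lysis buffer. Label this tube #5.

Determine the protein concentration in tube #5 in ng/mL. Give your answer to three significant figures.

0.00333 ng/mL

Step 1: 0.5 mL + 49.5 mL = 50 mL total → factor 50/0.5 = 100
Step 2: 120 μL + 480 μL = 600 μL total → factor 600/120 = 5
Step 3: 15-fold → factor 15
Step 4: 20 μL + 80 μL = 100 μL total → factor 100/20 = 5
Step 5: 4-fold → factor 4
Overall dilution factor = 100 × 5 × 15 × 5 × 4 = 1.5 × 10^5
Final = 0.500 μg/mL / 1.5 × 10^5 = 3.333 × 10^-6 μg/mL = 0.00333 ng/mL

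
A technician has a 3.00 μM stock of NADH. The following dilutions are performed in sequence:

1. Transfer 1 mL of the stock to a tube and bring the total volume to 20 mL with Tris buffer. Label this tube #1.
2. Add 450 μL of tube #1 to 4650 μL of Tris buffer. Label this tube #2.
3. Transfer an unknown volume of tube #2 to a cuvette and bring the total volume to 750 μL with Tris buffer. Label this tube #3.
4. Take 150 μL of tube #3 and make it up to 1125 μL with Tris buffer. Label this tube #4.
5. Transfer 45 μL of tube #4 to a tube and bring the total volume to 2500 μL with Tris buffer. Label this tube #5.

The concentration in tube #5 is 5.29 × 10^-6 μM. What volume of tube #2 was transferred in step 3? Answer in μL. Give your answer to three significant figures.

Step 1: 1 mL brought to 20 mL → factor 20/1 = 20
Step 2: 450 μL + 4650 μL = 5100 μL total → factor 5100/450 = 11.333
Step 3: v brought to 750 μL → factor = 750 μL/v
Step 4: 150 μL brought to 1125 μL → factor 1125/150 = 7.5
Step 5: 45 μL brought to 2500 μL → factor 2500/45 = 55.556
Product of known-step factors = 94444
Overall factor = 3.00 μM / (5.29 × 10^-6 μM) = 5.6711 × 10^5
Step-3 factor = 5.6711 × 10^5 / 94444 = 6.0047
v = 750 μL / 6.0047 = 125 μL

125 μL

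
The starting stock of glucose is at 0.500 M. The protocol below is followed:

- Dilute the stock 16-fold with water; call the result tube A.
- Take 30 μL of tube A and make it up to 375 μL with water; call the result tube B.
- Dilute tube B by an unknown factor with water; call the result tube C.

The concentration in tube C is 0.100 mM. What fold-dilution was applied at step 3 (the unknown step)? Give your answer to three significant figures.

Step 1: 16-fold → factor 16
Step 2: 30 μL brought to 375 μL → factor 375/30 = 12.5
Step 3: unknown factor x
Product of known-step factors = 200
Overall factor = 0.500 M / (0.100 mM) = 5000
x = 5000 / 200 = 25.0

25.0-fold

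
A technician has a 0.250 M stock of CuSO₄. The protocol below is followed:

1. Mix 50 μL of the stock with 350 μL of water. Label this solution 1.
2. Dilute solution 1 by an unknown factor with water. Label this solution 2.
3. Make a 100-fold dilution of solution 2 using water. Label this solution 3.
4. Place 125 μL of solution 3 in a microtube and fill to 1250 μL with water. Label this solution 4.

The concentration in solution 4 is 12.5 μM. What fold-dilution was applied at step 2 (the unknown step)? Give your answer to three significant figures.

Step 1: 50 μL + 350 μL = 400 μL total → factor 400/50 = 8
Step 2: unknown factor x
Step 3: 100-fold → factor 100
Step 4: 125 μL brought to 1250 μL → factor 1250/125 = 10
Product of known-step factors = 8000
Overall factor = 0.250 M / (12.5 μM) = 20000
x = 20000 / 8000 = 2.50

2.50-fold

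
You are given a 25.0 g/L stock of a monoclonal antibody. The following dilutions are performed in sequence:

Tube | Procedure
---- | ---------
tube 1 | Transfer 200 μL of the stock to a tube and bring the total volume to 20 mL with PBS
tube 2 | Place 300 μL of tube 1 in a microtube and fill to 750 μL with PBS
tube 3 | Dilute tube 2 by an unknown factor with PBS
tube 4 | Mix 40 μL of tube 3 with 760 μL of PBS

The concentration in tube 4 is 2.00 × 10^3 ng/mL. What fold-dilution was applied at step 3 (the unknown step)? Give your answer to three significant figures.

Step 1: 200 μL brought to 20 mL → factor 20000/200 = 100
Step 2: 300 μL brought to 750 μL → factor 750/300 = 2.5
Step 3: unknown factor x
Step 4: 40 μL + 760 μL = 800 μL total → factor 800/40 = 20
Product of known-step factors = 5000
Overall factor = 25.0 g/L / (2.00 × 10^3 ng/mL) = 12500
x = 12500 / 5000 = 2.50

2.50-fold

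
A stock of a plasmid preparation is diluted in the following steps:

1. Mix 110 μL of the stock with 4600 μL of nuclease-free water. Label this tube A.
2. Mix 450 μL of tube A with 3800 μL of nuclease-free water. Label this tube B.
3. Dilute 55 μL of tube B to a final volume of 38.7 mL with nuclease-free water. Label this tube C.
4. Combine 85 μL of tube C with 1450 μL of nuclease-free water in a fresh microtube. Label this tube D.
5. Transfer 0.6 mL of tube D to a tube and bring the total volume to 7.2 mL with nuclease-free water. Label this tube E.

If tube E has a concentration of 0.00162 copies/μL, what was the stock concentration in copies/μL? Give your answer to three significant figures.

Step 1: 110 μL + 4600 μL = 4710 μL total → factor 4710/110 = 42.818
Step 2: 450 μL + 3800 μL = 4250 μL total → factor 4250/450 = 9.4444
Step 3: 55 μL brought to 38.7 mL → factor 38700/55 = 703.64
Step 4: 85 μL + 1450 μL = 1535 μL total → factor 1535/85 = 18.059
Step 5: 0.6 mL brought to 7.2 mL → factor 7.2/0.6 = 12
Overall dilution factor = 42.818 × 9.4444 × 703.64 × 18.059 × 12 = 6.1663 × 10^7
Stock = 0.00162 copies/μL × 6.1663 × 10^7 = 9.99 × 10^4 copies/μL

9.99 × 10^4 copies/μL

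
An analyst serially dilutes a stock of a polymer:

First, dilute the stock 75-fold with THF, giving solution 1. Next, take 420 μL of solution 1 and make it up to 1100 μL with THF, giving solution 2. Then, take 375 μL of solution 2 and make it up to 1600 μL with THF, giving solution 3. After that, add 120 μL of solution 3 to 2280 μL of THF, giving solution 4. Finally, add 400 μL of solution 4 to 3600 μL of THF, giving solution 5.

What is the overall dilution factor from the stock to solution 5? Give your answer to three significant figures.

Step 1: 75-fold → factor 75
Step 2: 420 μL brought to 1100 μL → factor 1100/420 = 2.619
Step 3: 375 μL brought to 1600 μL → factor 1600/375 = 4.2667
Step 4: 120 μL + 2280 μL = 2400 μL total → factor 2400/120 = 20
Step 5: 400 μL + 3600 μL = 4000 μL total → factor 4000/400 = 10
Overall dilution factor = 75 × 2.619 × 4.2667 × 20 × 10 = 1.6762 × 10^5

1.68 × 10^5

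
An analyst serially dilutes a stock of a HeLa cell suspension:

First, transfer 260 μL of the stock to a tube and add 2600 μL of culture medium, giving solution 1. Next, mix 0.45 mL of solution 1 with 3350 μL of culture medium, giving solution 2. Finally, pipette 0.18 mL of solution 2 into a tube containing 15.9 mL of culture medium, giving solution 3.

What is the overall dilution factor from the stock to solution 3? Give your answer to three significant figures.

8.30 × 10^3

Step 1: 260 μL + 2600 μL = 2860 μL total → factor 2860/260 = 11
Step 2: 0.45 mL + 3350 μL = 3.8 mL total → factor 3.8/0.45 = 8.4444
Step 3: 0.18 mL + 15.9 mL = 16.08 mL total → factor 16.08/0.18 = 89.333
Overall dilution factor = 11 × 8.4444 × 89.333 = 8298.1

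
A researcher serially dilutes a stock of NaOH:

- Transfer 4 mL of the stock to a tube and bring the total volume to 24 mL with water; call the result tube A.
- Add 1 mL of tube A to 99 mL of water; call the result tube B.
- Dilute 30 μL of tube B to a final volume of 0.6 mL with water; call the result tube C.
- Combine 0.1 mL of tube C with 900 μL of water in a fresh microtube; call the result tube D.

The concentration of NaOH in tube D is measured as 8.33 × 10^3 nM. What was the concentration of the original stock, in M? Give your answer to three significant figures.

Step 1: 4 mL brought to 24 mL → factor 24/4 = 6
Step 2: 1 mL + 99 mL = 100 mL total → factor 100/1 = 100
Step 3: 30 μL brought to 0.6 mL → factor 600/30 = 20
Step 4: 0.1 mL + 900 μL = 1 mL total → factor 1/0.1 = 10
Overall dilution factor = 6 × 100 × 20 × 10 = 1.2 × 10^5
Stock = 8.33 × 10^3 nM × 1.2 × 10^5 = 9.996 × 10^8 nM = 1.00 M

1.00 M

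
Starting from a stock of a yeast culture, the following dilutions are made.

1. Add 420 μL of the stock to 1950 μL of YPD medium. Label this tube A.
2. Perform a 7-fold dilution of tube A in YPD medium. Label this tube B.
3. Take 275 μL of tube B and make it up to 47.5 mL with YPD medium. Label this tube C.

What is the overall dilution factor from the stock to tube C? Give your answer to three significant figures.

Step 1: 420 μL + 1950 μL = 2370 μL total → factor 2370/420 = 5.6429
Step 2: 7-fold → factor 7
Step 3: 275 μL brought to 47.5 mL → factor 47500/275 = 172.73
Overall dilution factor = 5.6429 × 7 × 172.73 = 6822.7

6.82 × 10^3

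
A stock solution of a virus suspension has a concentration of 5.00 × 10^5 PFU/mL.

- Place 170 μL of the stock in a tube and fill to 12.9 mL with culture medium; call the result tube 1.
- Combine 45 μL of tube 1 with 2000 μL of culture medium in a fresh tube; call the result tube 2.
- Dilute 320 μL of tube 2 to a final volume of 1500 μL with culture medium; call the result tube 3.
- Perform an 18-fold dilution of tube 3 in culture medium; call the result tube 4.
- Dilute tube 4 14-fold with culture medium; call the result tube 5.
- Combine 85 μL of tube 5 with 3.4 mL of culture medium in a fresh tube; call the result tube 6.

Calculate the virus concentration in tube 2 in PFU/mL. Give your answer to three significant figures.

Step 1: 170 μL brought to 12.9 mL → factor 12900/170 = 75.882
Step 2: 45 μL + 2000 μL = 2045 μL total → factor 2045/45 = 45.444
Dilution factor through tube 2 = 75.882 × 45.444 = 3448.4
[tube 2] = 5.00 × 10^5 PFU/mL / 3448.4 = 145 PFU/mL

145 PFU/mL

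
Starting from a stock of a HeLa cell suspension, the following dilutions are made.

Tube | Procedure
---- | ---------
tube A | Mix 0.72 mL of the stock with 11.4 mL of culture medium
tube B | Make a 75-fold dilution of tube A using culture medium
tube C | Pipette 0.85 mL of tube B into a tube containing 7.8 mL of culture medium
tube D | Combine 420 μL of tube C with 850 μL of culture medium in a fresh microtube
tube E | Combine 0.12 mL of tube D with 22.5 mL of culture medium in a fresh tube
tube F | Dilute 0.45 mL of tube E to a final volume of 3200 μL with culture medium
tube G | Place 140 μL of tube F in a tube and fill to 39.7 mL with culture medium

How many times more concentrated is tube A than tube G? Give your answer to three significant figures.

8.77 × 10^8

Step 1: 0.72 mL + 11.4 mL = 12.12 mL total → factor 12.12/0.72 = 16.833
Step 2: 75-fold → factor 75
Step 3: 0.85 mL + 7.8 mL = 8.65 mL total → factor 8.65/0.85 = 10.176
Step 4: 420 μL + 850 μL = 1270 μL total → factor 1270/420 = 3.0238
Step 5: 0.12 mL + 22.5 mL = 22.62 mL total → factor 22.62/0.12 = 188.5
Step 6: 0.45 mL brought to 3200 μL → factor 3.2/0.45 = 7.1111
Step 7: 140 μL brought to 39.7 mL → factor 39700/140 = 283.57
Dilution factor to tube A = 16.833; to tube G = 1.4767 × 10^10
[tube A]/[tube G] = (factor to tube G)/(factor to tube A) = 1.4767 × 10^10/16.833 = 8.77 × 10^8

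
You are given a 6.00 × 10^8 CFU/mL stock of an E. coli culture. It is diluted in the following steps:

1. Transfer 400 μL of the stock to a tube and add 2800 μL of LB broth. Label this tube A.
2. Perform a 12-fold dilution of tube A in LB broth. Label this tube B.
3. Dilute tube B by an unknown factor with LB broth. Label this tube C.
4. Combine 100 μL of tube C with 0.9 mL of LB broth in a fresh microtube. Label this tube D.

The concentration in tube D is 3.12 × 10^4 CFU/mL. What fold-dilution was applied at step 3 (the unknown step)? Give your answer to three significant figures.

20.0-fold

Step 1: 400 μL + 2800 μL = 3200 μL total → factor 3200/400 = 8
Step 2: 12-fold → factor 12
Step 3: unknown factor x
Step 4: 100 μL + 0.9 mL = 1000 μL total → factor 1000/100 = 10
Product of known-step factors = 960
Overall factor = 6.00 × 10^8 CFU/mL / (3.12 × 10^4 CFU/mL) = 19231
x = 19231 / 960 = 20.0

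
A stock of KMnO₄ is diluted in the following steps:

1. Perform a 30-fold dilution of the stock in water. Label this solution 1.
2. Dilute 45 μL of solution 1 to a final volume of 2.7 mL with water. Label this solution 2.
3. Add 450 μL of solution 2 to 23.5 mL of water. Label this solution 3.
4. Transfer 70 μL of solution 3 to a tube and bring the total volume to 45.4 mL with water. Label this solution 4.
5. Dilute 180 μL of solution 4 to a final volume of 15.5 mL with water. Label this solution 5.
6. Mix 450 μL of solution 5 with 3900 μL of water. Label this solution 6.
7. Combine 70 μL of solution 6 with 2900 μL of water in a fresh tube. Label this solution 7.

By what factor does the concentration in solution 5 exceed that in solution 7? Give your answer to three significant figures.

410

Step 1: 30-fold → factor 30
Step 2: 45 μL brought to 2.7 mL → factor 2700/45 = 60
Step 3: 450 μL + 23.5 mL = 23950 μL total → factor 23950/450 = 53.222
Step 4: 70 μL brought to 45.4 mL → factor 45400/70 = 648.57
Step 5: 180 μL brought to 15.5 mL → factor 15500/180 = 86.111
Step 6: 450 μL + 3900 μL = 4350 μL total → factor 4350/450 = 9.6667
Step 7: 70 μL + 2900 μL = 2970 μL total → factor 2970/70 = 42.429
Dilution factor to solution 5 = 5.3504 × 10^9; to solution 7 = 2.1944 × 10^12
[solution 5]/[solution 7] = (factor to solution 7)/(factor to solution 5) = 2.1944 × 10^12/5.3504 × 10^9 = 410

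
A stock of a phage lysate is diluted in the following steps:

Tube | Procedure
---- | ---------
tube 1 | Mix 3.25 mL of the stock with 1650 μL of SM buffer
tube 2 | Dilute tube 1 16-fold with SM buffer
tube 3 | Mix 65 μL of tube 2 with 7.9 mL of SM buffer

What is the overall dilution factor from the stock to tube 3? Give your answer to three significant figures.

Step 1: 3.25 mL + 1650 μL = 4.9 mL total → factor 4.9/3.25 = 1.5077
Step 2: 16-fold → factor 16
Step 3: 65 μL + 7.9 mL = 7965 μL total → factor 7965/65 = 122.54
Overall dilution factor = 1.5077 × 16 × 122.54 = 2956

2.96 × 10^3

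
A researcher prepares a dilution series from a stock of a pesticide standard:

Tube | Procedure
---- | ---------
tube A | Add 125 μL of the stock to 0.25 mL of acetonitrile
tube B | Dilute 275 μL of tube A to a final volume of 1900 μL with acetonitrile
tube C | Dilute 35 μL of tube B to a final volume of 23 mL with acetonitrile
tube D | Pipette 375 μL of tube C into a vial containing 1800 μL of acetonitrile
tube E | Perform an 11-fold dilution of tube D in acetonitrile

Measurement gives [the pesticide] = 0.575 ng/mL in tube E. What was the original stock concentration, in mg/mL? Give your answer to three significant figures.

Step 1: 125 μL + 0.25 mL = 375 μL total → factor 375/125 = 3
Step 2: 275 μL brought to 1900 μL → factor 1900/275 = 6.9091
Step 3: 35 μL brought to 23 mL → factor 23000/35 = 657.14
Step 4: 375 μL + 1800 μL = 2175 μL total → factor 2175/375 = 5.8
Step 5: 11-fold → factor 11
Overall dilution factor = 3 × 6.9091 × 657.14 × 5.8 × 11 = 8.6901 × 10^5
Stock = 0.575 ng/mL × 8.6901 × 10^5 = 4.997 × 10^5 ng/mL = 0.500 mg/mL

0.500 mg/mL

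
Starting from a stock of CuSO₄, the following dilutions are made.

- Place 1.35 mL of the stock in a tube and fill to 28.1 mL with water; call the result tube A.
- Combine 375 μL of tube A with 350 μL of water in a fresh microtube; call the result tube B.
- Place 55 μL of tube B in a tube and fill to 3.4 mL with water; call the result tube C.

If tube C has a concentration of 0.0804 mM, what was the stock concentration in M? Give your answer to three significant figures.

0.200 M

Step 1: 1.35 mL brought to 28.1 mL → factor 28.1/1.35 = 20.815
Step 2: 375 μL + 350 μL = 725 μL total → factor 725/375 = 1.9333
Step 3: 55 μL brought to 3.4 mL → factor 3400/55 = 61.818
Overall dilution factor = 20.815 × 1.9333 × 61.818 = 2487.7
Stock = 0.0804 mM × 2487.7 = 200.0 mM = 0.200 M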